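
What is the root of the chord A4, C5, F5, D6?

A, C, F, D are the tones of a D minor seventh chord (D–F–A–C), making D the root.

D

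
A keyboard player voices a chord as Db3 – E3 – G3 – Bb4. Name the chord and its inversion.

The distinct note names are Db, E, G, Bb. Stacked in thirds they read E–G–Bb–Db, which is a diminished seventh chord on E.
The lowest note is Db, the seventh of the chord, so this is third inversion (figured bass 4/2).

E diminished seventh, third inversion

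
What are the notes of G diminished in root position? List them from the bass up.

G, Bb, Db

The chord tones are G–Bb–Db. With the root (G) lowest for root position: G, Bb, Db.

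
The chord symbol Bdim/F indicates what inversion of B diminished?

second inversion

Bdim/F means B diminished with F in the bass. F is the fifth of B diminished (B–D–F), so this is second inversion.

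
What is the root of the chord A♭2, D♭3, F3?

Db

Ab, Db, F are the tones of a Db major triad (Db–F–Ab), making Db the root.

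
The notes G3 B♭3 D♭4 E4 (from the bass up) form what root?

Reordering G, Bb, Db, E into stacked thirds gives E–G–Bb–Db; the bottom of that stack, E, is the root.

E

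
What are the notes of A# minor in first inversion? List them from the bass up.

Spelling A# minor: A#–C#–E#. In first inversion the third is bass, giving C#, E#, A# from the bottom.

C#, E#, A#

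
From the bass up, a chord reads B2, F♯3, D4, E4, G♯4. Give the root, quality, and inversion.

The distinct note names are B, F#, D, E, G#. Stacked in thirds they read E–G#–B–D–F#, which is a dominant ninth chord on E.
The lowest note is B, the fifth of the chord, so this is second inversion.

E dominant ninth, second inversion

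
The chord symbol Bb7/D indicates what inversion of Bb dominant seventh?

first inversion

Bb7/D means Bb dominant seventh with D in the bass. D is the third of Bb dominant seventh (Bb–D–F–Ab), so this is first inversion.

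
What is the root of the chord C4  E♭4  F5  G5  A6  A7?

F

The distinct letter names are C, Eb, F, G, A. Arranged as a stack of thirds they read F–A–C–Eb–G, so F is the root (an F dominant ninth chord).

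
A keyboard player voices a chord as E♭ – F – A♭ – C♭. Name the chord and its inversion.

Reducing to letter names: Eb, F, Ab, Cb. These stack in thirds as F–Ab–Cb–Eb — an F half-diminished seventh chord.
Eb is the seventh of F half-diminished seventh; seventh in the bass means third inversion (figured bass 4/2).

F half-diminished seventh, third inversion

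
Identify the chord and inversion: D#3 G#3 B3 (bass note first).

The pitch classes D#, G#, B arrange in thirds as G#–B–D#: a G# minor triad.
D# is the fifth of G# minor; fifth in the bass means second inversion (figured bass 6/4).

G# minor, second inversion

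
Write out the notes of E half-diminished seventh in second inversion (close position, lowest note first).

The chord tones are E–G–Bb–D. With the fifth (Bb) lowest for second inversion: Bb, D, E, G.

Bb, D, E, G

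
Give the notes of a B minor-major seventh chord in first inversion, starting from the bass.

D, F#, A#, B

B minor-major seventh is B–D–F#–A#. First inversion puts the third (D) in the bass, with the remaining tones above: D, F#, A#, B.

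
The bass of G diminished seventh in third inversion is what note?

Fb

In third inversion the seventh is lowest. For G diminished seventh (G–Bb–Db–Fb) that is Fb.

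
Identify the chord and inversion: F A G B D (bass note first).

The pitch classes F, A, G, B, D arrange in thirds as G–B–D–F–A: a G dominant ninth chord.
F is the seventh of G dominant ninth; seventh in the bass means third inversion.

G dominant ninth, third inversion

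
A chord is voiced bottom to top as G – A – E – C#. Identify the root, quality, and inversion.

A dominant seventh, third inversion

The distinct note names are G, A, E, C#. Stacked in thirds they read A–C#–E–G, which is a dominant seventh chord on A.
With the seventh (G) in the bass, the chord is in third inversion (figured bass 4/2).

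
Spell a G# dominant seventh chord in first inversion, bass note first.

Spelling G# dominant seventh: G#–B#–D#–F#. In first inversion the third is bass, giving B#, D#, F#, G# from the bottom.

B#, D#, F#, G#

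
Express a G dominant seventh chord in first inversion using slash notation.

G7/B

First inversion of G dominant seventh has the third (B) in the bass. As a slash chord: G7/B.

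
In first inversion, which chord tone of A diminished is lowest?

A diminished is A–C–Eb. First inversion places the third in the bass: C.

C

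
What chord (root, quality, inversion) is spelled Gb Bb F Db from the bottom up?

Reducing to letter names: Gb, Bb, F, Db. These stack in thirds as Gb–Bb–Db–F — a Gb major seventh chord.
Gb is the root of Gb major seventh; root in the bass means root position (figured bass 7).

Gb major seventh, root position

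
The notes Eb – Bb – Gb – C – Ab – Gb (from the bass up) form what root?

Eb, Bb, Gb, C, Ab are the tones of an Ab dominant ninth chord (Ab–C–Eb–Gb–Bb), making Ab the root.

Ab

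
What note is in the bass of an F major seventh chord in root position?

F

In root position the root is lowest. For F major seventh (F–A–C–E) that is F.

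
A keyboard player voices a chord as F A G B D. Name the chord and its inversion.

G dominant ninth, third inversion

The distinct note names are F, A, G, B, D. Stacked in thirds they read G–B–D–F–A, which is a dominant ninth chord on G.
With the seventh (F) in the bass, the chord is in third inversion.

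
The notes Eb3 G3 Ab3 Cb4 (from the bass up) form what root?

Ab

Eb, G, Ab, Cb are the tones of an Ab minor-major seventh chord (Ab–Cb–Eb–G), making Ab the root.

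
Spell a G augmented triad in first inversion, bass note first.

G augmented is G–B–D#. First inversion puts the third (B) in the bass, with the remaining tones above: B, D#, G.

B, D#, G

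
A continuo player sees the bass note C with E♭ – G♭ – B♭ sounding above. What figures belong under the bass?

The notes C, Eb, Gb, Bb stack in thirds as C–Eb–Gb–Bb — a C half-diminished seventh chord. The bass C is the root, so this is root position: figured 7.

7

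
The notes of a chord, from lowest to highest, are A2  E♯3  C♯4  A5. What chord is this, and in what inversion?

Reducing to letter names: A, E#, C#. These stack in thirds as A–C#–E# — an A augmented triad.
A is the root of A augmented; root in the bass means root position (figured bass 5/3).

A augmented, root position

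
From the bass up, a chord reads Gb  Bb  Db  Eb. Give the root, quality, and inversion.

The distinct note names are Gb, Bb, Db, Eb. Stacked in thirds they read Eb–Gb–Bb–Db, which is a minor seventh chord on Eb.
Gb is the third of Eb minor seventh; third in the bass means first inversion (figured bass 6/5).

Eb minor seventh, first inversion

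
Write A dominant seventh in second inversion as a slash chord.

Second inversion of A dominant seventh has the fifth (E) in the bass. As a slash chord: A7/E.

A7/E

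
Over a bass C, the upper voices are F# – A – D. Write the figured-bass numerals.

The notes C, F#, A, D stack in thirds as D–F#–A–C — a D dominant seventh chord. The bass C is the seventh, so this is third inversion: figured 4/2.

4/2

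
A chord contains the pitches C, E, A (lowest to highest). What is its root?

A

Reordering C, E, A into stacked thirds gives A–C–E; the bottom of that stack, A, is the root.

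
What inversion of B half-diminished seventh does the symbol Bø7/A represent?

third inversion

Bø7/A means B half-diminished seventh with A in the bass. A is the seventh of B half-diminished seventh (B–D–F–A), so this is third inversion.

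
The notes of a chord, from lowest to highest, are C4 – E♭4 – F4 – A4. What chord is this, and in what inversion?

F dominant seventh, second inversion

Reducing to letter names: C, Eb, F, A. These stack in thirds as F–A–C–Eb — an F dominant seventh chord.
With the fifth (C) in the bass, the chord is in second inversion (figured bass 4/3).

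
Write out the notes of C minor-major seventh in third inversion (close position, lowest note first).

B, C, Eb, G

The chord tones are C–Eb–G–B. With the seventh (B) lowest for third inversion: B, C, Eb, G.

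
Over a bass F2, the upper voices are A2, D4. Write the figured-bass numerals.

The notes F, A, D stack in thirds as D–F–A — a D minor triad. The bass F is the third, so this is first inversion: figured 6.

6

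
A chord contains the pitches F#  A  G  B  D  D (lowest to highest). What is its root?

The distinct letter names are F#, A, G, B, D. Arranged as a stack of thirds they read G–B–D–F#–A, so G is the root (a G major ninth chord).

G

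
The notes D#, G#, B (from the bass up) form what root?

D#, G#, B are the tones of a G# minor triad (G#–B–D#), making G# the root.

G#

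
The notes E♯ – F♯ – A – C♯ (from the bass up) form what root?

F#

The distinct letter names are E#, F#, A, C#. Arranged as a stack of thirds they read F#–A–C#–E#, so F# is the root (an F# minor-major seventh chord).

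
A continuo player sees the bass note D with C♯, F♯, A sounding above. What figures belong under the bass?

The notes D, C#, F#, A stack in thirds as D–F#–A–C# — a D major seventh chord. The bass D is the root, so this is root position: figured 7.

7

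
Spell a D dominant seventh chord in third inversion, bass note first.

C, D, F#, A

The chord tones are D–F#–A–C. With the seventh (C) lowest for third inversion: C, D, F#, A.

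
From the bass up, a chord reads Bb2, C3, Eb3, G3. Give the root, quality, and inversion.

The pitch classes Bb, C, Eb, G arrange in thirds as C–Eb–G–Bb: a C minor seventh chord.
The lowest note is Bb, the seventh of the chord, so this is third inversion (figured bass 4/2).

C minor seventh, third inversion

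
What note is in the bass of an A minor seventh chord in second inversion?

The fifth of A minor seventh (A–C–E–G) is E; that is the bass in second inversion.

E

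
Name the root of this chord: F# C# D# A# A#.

D#

The distinct letter names are F#, C#, D#, A#. Arranged as a stack of thirds they read D#–F#–A#–C#, so D# is the root (a D# minor seventh chord).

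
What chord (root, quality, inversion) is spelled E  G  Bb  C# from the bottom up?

The distinct note names are E, G, Bb, C#. Stacked in thirds they read C#–E–G–Bb, which is a diminished seventh chord on C#.
The lowest note is E, the third of the chord, so this is first inversion (figured bass 6/5).

C# diminished seventh, first inversion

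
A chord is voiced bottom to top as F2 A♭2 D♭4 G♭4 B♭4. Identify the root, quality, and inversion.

The pitch classes F, Ab, Db, Gb, Bb arrange in thirds as Gb–Bb–Db–F–Ab: a Gb major ninth chord.
F is the seventh of Gb major ninth; seventh in the bass means third inversion.

Gb major ninth, third inversion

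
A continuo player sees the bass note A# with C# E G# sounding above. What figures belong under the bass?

The notes A#, C#, E, G# stack in thirds as A#–C#–E–G# — an A# half-diminished seventh chord. The bass A# is the root, so this is root position: figured 7.

7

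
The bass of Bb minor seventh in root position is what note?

Bb minor seventh is Bb–Db–F–Ab. Root position places the root in the bass: Bb.

Bb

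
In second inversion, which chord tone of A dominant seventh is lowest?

E

A dominant seventh is A–C#–E–G. Second inversion places the fifth in the bass: E.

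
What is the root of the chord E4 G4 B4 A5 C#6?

Reordering E, G, B, A, C# into stacked thirds gives A–C#–E–G–B; the bottom of that stack, A, is the root.

A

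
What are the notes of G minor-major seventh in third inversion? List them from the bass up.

G minor-major seventh is G–Bb–D–F#. Third inversion puts the seventh (F#) in the bass, with the remaining tones above: F#, G, Bb, D.

F#, G, Bb, D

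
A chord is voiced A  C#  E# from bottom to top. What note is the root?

A

Reordering A, C#, E# into stacked thirds gives A–C#–E#; the bottom of that stack, A, is the root.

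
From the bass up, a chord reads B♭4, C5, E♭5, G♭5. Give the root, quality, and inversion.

The distinct note names are Bb, C, Eb, Gb. Stacked in thirds they read C–Eb–Gb–Bb, which is a half-diminished seventh chord on C.
The lowest note is Bb, the seventh of the chord, so this is third inversion (figured bass 4/2).

C half-diminished seventh, third inversion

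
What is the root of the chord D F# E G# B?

E

D, F#, E, G#, B are the tones of an E dominant ninth chord (E–G#–B–D–F#), making E the root.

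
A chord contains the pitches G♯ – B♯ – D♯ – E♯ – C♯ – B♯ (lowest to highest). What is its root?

C#

G#, B#, D#, E#, C# are the tones of a C# major ninth chord (C#–E#–G#–B#–D#), making C# the root.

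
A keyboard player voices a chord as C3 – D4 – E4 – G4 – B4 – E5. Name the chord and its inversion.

The distinct note names are C, D, E, G, B. Stacked in thirds they read C–E–G–B–D, which is a major ninth chord on C.
The lowest note is C, the root of the chord, so this is root position.

C major ninth, root position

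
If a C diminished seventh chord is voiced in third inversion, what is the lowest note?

The seventh of C diminished seventh (C–Eb–Gb–Bbb) is Bbb; that is the bass in third inversion.

Bbb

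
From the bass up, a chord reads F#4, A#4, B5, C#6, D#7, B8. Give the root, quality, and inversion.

B major ninth, second inversion

The distinct note names are F#, A#, B, C#, D#. Stacked in thirds they read B–D#–F#–A#–C#, which is a major ninth chord on B.
F# is the fifth of B major ninth; fifth in the bass means second inversion.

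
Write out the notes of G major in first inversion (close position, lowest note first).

Spelling G major: G–B–D. In first inversion the third is bass, giving B, D, G from the bottom.

B, D, G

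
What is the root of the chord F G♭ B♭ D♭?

Gb

F, Gb, Bb, Db are the tones of a Gb major seventh chord (Gb–Bb–Db–F), making Gb the root.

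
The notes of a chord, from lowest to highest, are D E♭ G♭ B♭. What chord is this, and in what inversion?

Eb minor-major seventh, third inversion

The distinct note names are D, Eb, Gb, Bb. Stacked in thirds they read Eb–Gb–Bb–D, which is a minor-major seventh chord on Eb.
With the seventh (D) in the bass, the chord is in third inversion (figured bass 4/2).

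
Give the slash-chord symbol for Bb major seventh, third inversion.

Third inversion of Bb major seventh has the seventh (A) in the bass. As a slash chord: Bbmaj7/A.

Bbmaj7/A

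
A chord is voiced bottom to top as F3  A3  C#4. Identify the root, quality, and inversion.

The distinct note names are F, A, C#. Stacked in thirds they read F–A–C#, which is an augmented triad on F.
The lowest note is F, the root of the chord, so this is root position (figured bass 5/3).

F augmented, root position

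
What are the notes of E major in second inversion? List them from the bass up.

Spelling E major: E–G#–B. In second inversion the fifth is bass, giving B, E, G# from the bottom.

B, E, G#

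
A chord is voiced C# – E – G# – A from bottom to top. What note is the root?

A

C#, E, G#, A are the tones of an A major seventh chord (A–C#–E–G#), making A the root.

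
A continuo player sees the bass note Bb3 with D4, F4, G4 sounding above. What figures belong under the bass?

6/5

The notes Bb, D, F, G stack in thirds as G–Bb–D–F — a G minor seventh chord. The bass Bb is the third, so this is first inversion: figured 6/5.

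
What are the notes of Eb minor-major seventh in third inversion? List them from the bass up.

Eb minor-major seventh is Eb–Gb–Bb–D. Third inversion puts the seventh (D) in the bass, with the remaining tones above: D, Eb, Gb, Bb.

D, Eb, Gb, Bb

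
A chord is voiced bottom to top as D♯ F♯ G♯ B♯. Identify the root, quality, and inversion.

The distinct note names are D#, F#, G#, B#. Stacked in thirds they read G#–B#–D#–F#, which is a dominant seventh chord on G#.
D# is the fifth of G# dominant seventh; fifth in the bass means second inversion (figured bass 4/3).

G# dominant seventh, second inversion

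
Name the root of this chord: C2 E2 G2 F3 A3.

F

Reordering C, E, G, F, A into stacked thirds gives F–A–C–E–G; the bottom of that stack, F, is the root.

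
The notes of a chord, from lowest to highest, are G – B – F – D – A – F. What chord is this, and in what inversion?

Reducing to letter names: G, B, F, D, A. These stack in thirds as G–B–D–F–A — a G dominant ninth chord.
The lowest note is G, the root of the chord, so this is root position.

G dominant ninth, root position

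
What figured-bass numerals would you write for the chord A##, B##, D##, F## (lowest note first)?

The notes A##, B##, D##, F## stack in thirds as B##–D##–F##–A## — a B## half-diminished seventh chord. The bass A## is the seventh, so this is third inversion: figured 4/2.

4/2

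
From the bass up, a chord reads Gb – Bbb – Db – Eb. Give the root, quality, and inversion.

Reducing to letter names: Gb, Bbb, Db, Eb. These stack in thirds as Eb–Gb–Bbb–Db — an Eb half-diminished seventh chord.
Gb is the third of Eb half-diminished seventh; third in the bass means first inversion (figured bass 6/5).

Eb half-diminished seventh, first inversion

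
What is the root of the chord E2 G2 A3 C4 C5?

Reordering E, G, A, C into stacked thirds gives A–C–E–G; the bottom of that stack, A, is the root.

A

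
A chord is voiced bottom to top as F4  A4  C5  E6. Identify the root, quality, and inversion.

Reducing to letter names: F, A, C, E. These stack in thirds as F–A–C–E — an F major seventh chord.
With the root (F) in the bass, the chord is in root position (figured bass 7).

F major seventh, root position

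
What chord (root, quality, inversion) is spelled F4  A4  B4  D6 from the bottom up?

The pitch classes F, A, B, D arrange in thirds as B–D–F–A: a B half-diminished seventh chord.
F is the fifth of B half-diminished seventh; fifth in the bass means second inversion (figured bass 4/3).

B half-diminished seventh, second inversion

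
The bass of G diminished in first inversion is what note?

Bb

The third of G diminished (G–Bb–Db) is Bb; that is the bass in first inversion.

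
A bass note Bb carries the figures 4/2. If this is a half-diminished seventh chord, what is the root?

The figures 4/2 mean the seventh of the chord is in the bass. If Bb is the seventh of a half-diminished seventh chord, the root is C (chord tones C–Eb–Gb–Bb).

C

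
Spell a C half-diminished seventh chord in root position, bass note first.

C, Eb, Gb, Bb

The chord tones are C–Eb–Gb–Bb. With the root (C) lowest for root position: C, Eb, Gb, Bb.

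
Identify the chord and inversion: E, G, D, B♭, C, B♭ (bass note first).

C dominant ninth, first inversion

Reducing to letter names: E, G, D, Bb, C. These stack in thirds as C–E–G–Bb–D — a C dominant ninth chord.
E is the third of C dominant ninth; third in the bass means first inversion.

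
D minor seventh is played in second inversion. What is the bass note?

The fifth of D minor seventh (D–F–A–C) is A; that is the bass in second inversion.

A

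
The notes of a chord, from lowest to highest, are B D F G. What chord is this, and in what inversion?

G dominant seventh, first inversion

The distinct note names are B, D, F, G. Stacked in thirds they read G–B–D–F, which is a dominant seventh chord on G.
B is the third of G dominant seventh; third in the bass means first inversion (figured bass 6/5).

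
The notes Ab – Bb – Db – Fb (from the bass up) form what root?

Bb

The distinct letter names are Ab, Bb, Db, Fb. Arranged as a stack of thirds they read Bb–Db–Fb–Ab, so Bb is the root (a Bb half-diminished seventh chord).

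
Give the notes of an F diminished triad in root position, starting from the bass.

F, Ab, Cb

F diminished is F–Ab–Cb. Root position puts the root (F) in the bass, with the remaining tones above: F, Ab, Cb.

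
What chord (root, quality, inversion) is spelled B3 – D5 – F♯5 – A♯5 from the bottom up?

B minor-major seventh, root position

The pitch classes B, D, F#, A# arrange in thirds as B–D–F#–A#: a B minor-major seventh chord.
B is the root of B minor-major seventh; root in the bass means root position (figured bass 7).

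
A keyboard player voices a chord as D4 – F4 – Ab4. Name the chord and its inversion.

D diminished, root position

Reducing to letter names: D, F, Ab. These stack in thirds as D–F–Ab — a D diminished triad.
D is the root of D diminished; root in the bass means root position (figured bass 5/3).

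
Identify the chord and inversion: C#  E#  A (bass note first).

A augmented, first inversion

The distinct note names are C#, E#, A. Stacked in thirds they read A–C#–E#, which is an augmented triad on A.
With the third (C#) in the bass, the chord is in first inversion (figured bass 6).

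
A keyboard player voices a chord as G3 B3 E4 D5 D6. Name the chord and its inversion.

The distinct note names are G, B, E, D. Stacked in thirds they read E–G–B–D, which is a minor seventh chord on E.
With the third (G) in the bass, the chord is in first inversion (figured bass 6/5).

E minor seventh, first inversion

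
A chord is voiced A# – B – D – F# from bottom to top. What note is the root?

B

The distinct letter names are A#, B, D, F#. Arranged as a stack of thirds they read B–D–F#–A#, so B is the root (a B minor-major seventh chord).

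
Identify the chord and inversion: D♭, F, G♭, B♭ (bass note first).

Gb major seventh, second inversion

The distinct note names are Db, F, Gb, Bb. Stacked in thirds they read Gb–Bb–Db–F, which is a major seventh chord on Gb.
The lowest note is Db, the fifth of the chord, so this is second inversion (figured bass 4/3).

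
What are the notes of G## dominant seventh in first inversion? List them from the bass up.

Spelling G## dominant seventh: G##–B##–D##–F##. In first inversion the third is bass, giving B##, D##, F##, G## from the bottom.

B##, D##, F##, G##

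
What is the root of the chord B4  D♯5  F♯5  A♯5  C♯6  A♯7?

B

B, D#, F#, A#, C# are the tones of a B major ninth chord (B–D#–F#–A#–C#), making B the root.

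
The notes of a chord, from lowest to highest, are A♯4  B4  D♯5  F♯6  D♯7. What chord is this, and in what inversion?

Reducing to letter names: A#, B, D#, F#. These stack in thirds as B–D#–F#–A# — a B major seventh chord.
The lowest note is A#, the seventh of the chord, so this is third inversion (figured bass 4/2).

B major seventh, third inversion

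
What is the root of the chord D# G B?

G

Reordering D#, G, B into stacked thirds gives G–B–D#; the bottom of that stack, G, is the root.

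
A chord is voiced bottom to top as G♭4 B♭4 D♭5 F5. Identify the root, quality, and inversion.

The distinct note names are Gb, Bb, Db, F. Stacked in thirds they read Gb–Bb–Db–F, which is a major seventh chord on Gb.
With the root (Gb) in the bass, the chord is in root position (figured bass 7).

Gb major seventh, root position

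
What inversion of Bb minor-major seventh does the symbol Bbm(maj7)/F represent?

second inversion

Bbm(maj7)/F means Bb minor-major seventh with F in the bass. F is the fifth of Bb minor-major seventh (Bb–Db–F–A), so this is second inversion.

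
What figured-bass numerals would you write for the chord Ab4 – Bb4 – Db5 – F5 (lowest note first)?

The notes Ab, Bb, Db, F stack in thirds as Bb–Db–F–Ab — a Bb minor seventh chord. The bass Ab is the seventh, so this is third inversion: figured 4/2.

4/2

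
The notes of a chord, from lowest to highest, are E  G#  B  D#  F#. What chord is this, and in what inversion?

The pitch classes E, G#, B, D#, F# arrange in thirds as E–G#–B–D#–F#: an E major ninth chord.
The lowest note is E, the root of the chord, so this is root position.

E major ninth, root position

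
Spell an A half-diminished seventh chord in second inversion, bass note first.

Eb, G, A, C

Spelling A half-diminished seventh: A–C–Eb–G. In second inversion the fifth is bass, giving Eb, G, A, C from the bottom.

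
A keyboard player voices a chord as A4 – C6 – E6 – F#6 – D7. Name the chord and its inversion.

The pitch classes A, C, E, F#, D arrange in thirds as D–F#–A–C–E: a D dominant ninth chord.
The lowest note is A, the fifth of the chord, so this is second inversion.

D dominant ninth, second inversion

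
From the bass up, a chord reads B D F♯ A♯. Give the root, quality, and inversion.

B minor-major seventh, root position

The distinct note names are B, D, F#, A#. Stacked in thirds they read B–D–F#–A#, which is a minor-major seventh chord on B.
The lowest note is B, the root of the chord, so this is root position (figured bass 7).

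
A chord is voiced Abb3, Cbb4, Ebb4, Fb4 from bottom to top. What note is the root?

Abb, Cbb, Ebb, Fb are the tones of an Fb half-diminished seventh chord (Fb–Abb–Cbb–Ebb), making Fb the root.

Fb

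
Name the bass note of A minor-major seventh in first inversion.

In first inversion the third is lowest. For A minor-major seventh (A–C–E–G#) that is C.

C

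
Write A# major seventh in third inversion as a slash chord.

Third inversion of A# major seventh has the seventh (G##) in the bass. As a slash chord: A#maj7/G##.

A#maj7/G##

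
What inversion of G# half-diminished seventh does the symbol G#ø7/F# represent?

third inversion

G#ø7/F# means G# half-diminished seventh with F# in the bass. F# is the seventh of G# half-diminished seventh (G#–B–D–F#), so this is third inversion.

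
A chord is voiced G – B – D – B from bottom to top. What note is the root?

G

G, B, D are the tones of a G major triad (G–B–D), making G the root.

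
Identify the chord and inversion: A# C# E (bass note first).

The pitch classes A#, C#, E arrange in thirds as A#–C#–E: an A# diminished triad.
With the root (A#) in the bass, the chord is in root position (figured bass 5/3).

A# diminished, root position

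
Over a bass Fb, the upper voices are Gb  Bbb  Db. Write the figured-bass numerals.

4/2

The notes Fb, Gb, Bbb, Db stack in thirds as Gb–Bbb–Db–Fb — a Gb minor seventh chord. The bass Fb is the seventh, so this is third inversion: figured 4/2.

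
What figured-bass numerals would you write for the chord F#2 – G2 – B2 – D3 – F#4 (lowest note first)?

The notes F#, G, B, D stack in thirds as G–B–D–F# — a G major seventh chord. The bass F# is the seventh, so this is third inversion: figured 4/2.

4/2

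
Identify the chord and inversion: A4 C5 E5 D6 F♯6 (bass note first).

D dominant ninth, second inversion

The pitch classes A, C, E, D, F# arrange in thirds as D–F#–A–C–E: a D dominant ninth chord.
A is the fifth of D dominant ninth; fifth in the bass means second inversion.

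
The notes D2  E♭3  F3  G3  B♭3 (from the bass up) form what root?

D, Eb, F, G, Bb are the tones of an Eb major ninth chord (Eb–G–Bb–D–F), making Eb the root.

Eb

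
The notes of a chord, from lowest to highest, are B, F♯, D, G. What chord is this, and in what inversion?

G major seventh, first inversion

The distinct note names are B, F#, D, G. Stacked in thirds they read G–B–D–F#, which is a major seventh chord on G.
B is the third of G major seventh; third in the bass means first inversion (figured bass 6/5).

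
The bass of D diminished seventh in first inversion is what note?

D diminished seventh is D–F–Ab–Cb. First inversion places the third in the bass: F.

F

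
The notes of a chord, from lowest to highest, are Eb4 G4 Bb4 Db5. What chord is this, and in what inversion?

Eb dominant seventh, root position

The distinct note names are Eb, G, Bb, Db. Stacked in thirds they read Eb–G–Bb–Db, which is a dominant seventh chord on Eb.
The lowest note is Eb, the root of the chord, so this is root position (figured bass 7).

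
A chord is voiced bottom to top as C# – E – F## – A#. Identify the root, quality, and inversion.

The pitch classes C#, E, F##, A# arrange in thirds as F##–A#–C#–E: an F## diminished seventh chord.
C# is the fifth of F## diminished seventh; fifth in the bass means second inversion (figured bass 4/3).

F## diminished seventh, second inversion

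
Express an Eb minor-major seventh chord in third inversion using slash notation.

Ebm(maj7)/D

Third inversion of Eb minor-major seventh has the seventh (D) in the bass. As a slash chord: Ebm(maj7)/D.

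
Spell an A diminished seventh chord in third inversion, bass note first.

The chord tones are A–C–Eb–Gb. With the seventh (Gb) lowest for third inversion: Gb, A, C, Eb.

Gb, A, C, Eb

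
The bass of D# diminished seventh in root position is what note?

D# diminished seventh is D#–F#–A–C. Root position places the root in the bass: D#.

D#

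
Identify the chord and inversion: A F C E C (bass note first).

The distinct note names are A, F, C, E. Stacked in thirds they read F–A–C–E, which is a major seventh chord on F.
A is the third of F major seventh; third in the bass means first inversion (figured bass 6/5).

F major seventh, first inversion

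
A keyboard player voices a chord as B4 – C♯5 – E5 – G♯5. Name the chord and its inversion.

C# minor seventh, third inversion

The distinct note names are B, C#, E, G#. Stacked in thirds they read C#–E–G#–B, which is a minor seventh chord on C#.
B is the seventh of C# minor seventh; seventh in the bass means third inversion (figured bass 4/2).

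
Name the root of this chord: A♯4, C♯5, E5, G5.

Reordering A#, C#, E, G into stacked thirds gives A#–C#–E–G; the bottom of that stack, A#, is the root.

A#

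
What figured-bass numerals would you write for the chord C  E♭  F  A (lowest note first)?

4/3

The notes C, Eb, F, A stack in thirds as F–A–C–Eb — an F dominant seventh chord. The bass C is the fifth, so this is second inversion: figured 4/3.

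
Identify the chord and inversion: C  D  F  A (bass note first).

The distinct note names are C, D, F, A. Stacked in thirds they read D–F–A–C, which is a minor seventh chord on D.
The lowest note is C, the seventh of the chord, so this is third inversion (figured bass 4/2).

D minor seventh, third inversion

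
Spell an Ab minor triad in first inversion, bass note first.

Ab minor is Ab–Cb–Eb. First inversion puts the third (Cb) in the bass, with the remaining tones above: Cb, Eb, Ab.

Cb, Eb, Ab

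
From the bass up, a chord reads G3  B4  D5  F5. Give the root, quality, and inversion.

Reducing to letter names: G, B, D, F. These stack in thirds as G–B–D–F — a G dominant seventh chord.
With the root (G) in the bass, the chord is in root position (figured bass 7).

G dominant seventh, root position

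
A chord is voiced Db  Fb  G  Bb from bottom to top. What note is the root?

G

Db, Fb, G, Bb are the tones of a G diminished seventh chord (G–Bb–Db–Fb), making G the root.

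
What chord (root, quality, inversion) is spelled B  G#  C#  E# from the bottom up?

C# dominant seventh, third inversion

The distinct note names are B, G#, C#, E#. Stacked in thirds they read C#–E#–G#–B, which is a dominant seventh chord on C#.
B is the seventh of C# dominant seventh; seventh in the bass means third inversion (figured bass 4/2).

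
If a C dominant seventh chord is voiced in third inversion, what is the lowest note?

Bb

C dominant seventh is C–E–G–Bb. Third inversion places the seventh in the bass: Bb.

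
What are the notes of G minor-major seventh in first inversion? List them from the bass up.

Bb, D, F#, G

Spelling G minor-major seventh: G–Bb–D–F#. In first inversion the third is bass, giving Bb, D, F#, G from the bottom.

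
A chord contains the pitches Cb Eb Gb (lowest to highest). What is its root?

Cb

Reordering Cb, Eb, Gb into stacked thirds gives Cb–Eb–Gb; the bottom of that stack, Cb, is the root.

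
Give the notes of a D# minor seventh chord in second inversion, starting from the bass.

A#, C#, D#, F#

D# minor seventh is D#–F#–A#–C#. Second inversion puts the fifth (A#) in the bass, with the remaining tones above: A#, C#, D#, F#.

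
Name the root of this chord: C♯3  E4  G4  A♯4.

A#

The distinct letter names are C#, E, G, A#. Arranged as a stack of thirds they read A#–C#–E–G, so A# is the root (an A# diminished seventh chord).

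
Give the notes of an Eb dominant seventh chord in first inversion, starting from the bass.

G, Bb, Db, Eb

Spelling Eb dominant seventh: Eb–G–Bb–Db. In first inversion the third is bass, giving G, Bb, Db, Eb from the bottom.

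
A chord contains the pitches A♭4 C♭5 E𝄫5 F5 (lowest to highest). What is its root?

F

The distinct letter names are Ab, Cb, Ebb, F. Arranged as a stack of thirds they read F–Ab–Cb–Ebb, so F is the root (an F diminished seventh chord).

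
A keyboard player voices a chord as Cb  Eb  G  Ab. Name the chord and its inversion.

The distinct note names are Cb, Eb, G, Ab. Stacked in thirds they read Ab–Cb–Eb–G, which is a minor-major seventh chord on Ab.
Cb is the third of Ab minor-major seventh; third in the bass means first inversion (figured bass 6/5).

Ab minor-major seventh, first inversion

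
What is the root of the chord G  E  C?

C

The distinct letter names are G, E, C. Arranged as a stack of thirds they read C–E–G, so C is the root (a C major triad).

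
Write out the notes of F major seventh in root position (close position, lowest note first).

F major seventh is F–A–C–E. Root position puts the root (F) in the bass, with the remaining tones above: F, A, C, E.

F, A, C, E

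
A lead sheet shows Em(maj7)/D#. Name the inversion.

Em(maj7)/D# means E minor-major seventh with D# in the bass. D# is the seventh of E minor-major seventh (E–G–B–D#), so this is third inversion.

third inversion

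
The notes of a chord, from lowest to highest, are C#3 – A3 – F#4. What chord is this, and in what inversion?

The distinct note names are C#, A, F#. Stacked in thirds they read F#–A–C#, which is a minor triad on F#.
The lowest note is C#, the fifth of the chord, so this is second inversion (figured bass 6/4).

F# minor, second inversion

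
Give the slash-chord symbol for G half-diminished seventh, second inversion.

Second inversion of G half-diminished seventh has the fifth (Db) in the bass. As a slash chord: Gø7/Db.

Gø7/Db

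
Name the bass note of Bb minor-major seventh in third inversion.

A

The seventh of Bb minor-major seventh (Bb–Db–F–A) is A; that is the bass in third inversion.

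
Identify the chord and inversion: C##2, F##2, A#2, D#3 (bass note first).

The distinct note names are C##, F##, A#, D#. Stacked in thirds they read D#–F##–A#–C##, which is a major seventh chord on D#.
With the seventh (C##) in the bass, the chord is in third inversion (figured bass 4/2).

D# major seventh, third inversion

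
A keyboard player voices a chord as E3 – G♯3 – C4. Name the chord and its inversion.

The distinct note names are E, G#, C. Stacked in thirds they read C–E–G#, which is an augmented triad on C.
The lowest note is E, the third of the chord, so this is first inversion (figured bass 6).

C augmented, first inversion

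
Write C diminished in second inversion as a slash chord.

Second inversion of C diminished has the fifth (Gb) in the bass. As a slash chord: Cdim/Gb.

Cdim/Gb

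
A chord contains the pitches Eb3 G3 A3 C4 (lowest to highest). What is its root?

Eb, G, A, C are the tones of an A half-diminished seventh chord (A–C–Eb–G), making A the root.

A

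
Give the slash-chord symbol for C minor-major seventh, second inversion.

Second inversion of C minor-major seventh has the fifth (G) in the bass. As a slash chord: Cm(maj7)/G.

Cm(maj7)/G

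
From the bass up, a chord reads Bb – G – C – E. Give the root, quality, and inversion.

The pitch classes Bb, G, C, E arrange in thirds as C–E–G–Bb: a C dominant seventh chord.
With the seventh (Bb) in the bass, the chord is in third inversion (figured bass 4/2).

C dominant seventh, third inversion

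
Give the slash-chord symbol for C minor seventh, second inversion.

Second inversion of C minor seventh has the fifth (G) in the bass. As a slash chord: Cm7/G.

Cm7/G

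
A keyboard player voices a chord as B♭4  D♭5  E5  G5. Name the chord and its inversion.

The pitch classes Bb, Db, E, G arrange in thirds as E–G–Bb–Db: an E diminished seventh chord.
With the fifth (Bb) in the bass, the chord is in second inversion (figured bass 4/3).

E diminished seventh, second inversion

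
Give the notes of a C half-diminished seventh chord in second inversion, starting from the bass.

Spelling C half-diminished seventh: C–Eb–Gb–Bb. In second inversion the fifth is bass, giving Gb, Bb, C, Eb from the bottom.

Gb, Bb, C, Eb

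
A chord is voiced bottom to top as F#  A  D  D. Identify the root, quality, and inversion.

D major, first inversion

The distinct note names are F#, A, D. Stacked in thirds they read D–F#–A, which is a major triad on D.
F# is the third of D major; third in the bass means first inversion (figured bass 6).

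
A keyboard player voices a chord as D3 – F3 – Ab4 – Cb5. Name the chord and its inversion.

The pitch classes D, F, Ab, Cb arrange in thirds as D–F–Ab–Cb: a D diminished seventh chord.
With the root (D) in the bass, the chord is in root position (figured bass 7).

D diminished seventh, root position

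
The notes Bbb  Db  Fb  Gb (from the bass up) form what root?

Reordering Bbb, Db, Fb, Gb into stacked thirds gives Gb–Bbb–Db–Fb; the bottom of that stack, Gb, is the root.

Gb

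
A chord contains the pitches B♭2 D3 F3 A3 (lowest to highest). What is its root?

Bb

The distinct letter names are Bb, D, F, A. Arranged as a stack of thirds they read Bb–D–F–A, so Bb is the root (a Bb major seventh chord).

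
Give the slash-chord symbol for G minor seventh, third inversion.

Third inversion of G minor seventh has the seventh (F) in the bass. As a slash chord: Gm7/F.

Gm7/F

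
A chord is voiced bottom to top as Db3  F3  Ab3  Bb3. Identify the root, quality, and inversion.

Bb minor seventh, first inversion

The pitch classes Db, F, Ab, Bb arrange in thirds as Bb–Db–F–Ab: a Bb minor seventh chord.
With the third (Db) in the bass, the chord is in first inversion (figured bass 6/5).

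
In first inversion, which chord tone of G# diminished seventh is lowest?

B

In first inversion the third is lowest. For G# diminished seventh (G#–B–D–F) that is B.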